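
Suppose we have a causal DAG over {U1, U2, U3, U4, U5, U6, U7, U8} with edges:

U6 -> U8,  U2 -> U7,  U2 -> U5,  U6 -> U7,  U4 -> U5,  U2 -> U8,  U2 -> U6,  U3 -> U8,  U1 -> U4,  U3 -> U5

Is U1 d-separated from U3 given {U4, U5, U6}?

There are 4 undirected paths between U1 and U3; checking each against the conditioning set {U4, U5, U6}:
Path 1: U1 → U4 → U5 ← U2 → U7 ← U6 → U8 ← U3
  U4 is a chain here and U4 is conditioned on, so the path is blocked at U4.
Path 2: U1 → U4 → U5 ← U2 → U6 → U8 ← U3
  U4 is a chain here and U4 is conditioned on, so the path is blocked at U4.
Path 3: U1 → U4 → U5 ← U2 → U8 ← U3
  U4 is a chain here and U4 is conditioned on, so the path is blocked at U4.
Path 4: U1 → U4 → U5 ← U3
  U4 is a chain here and U4 is conditioned on, so the path is blocked at U4.
All paths are blocked; U1 ⊥ U3 | {U4, U5, U6} holds.

Yes — U1 and U3 are d-separated given {U4, U5, U6}.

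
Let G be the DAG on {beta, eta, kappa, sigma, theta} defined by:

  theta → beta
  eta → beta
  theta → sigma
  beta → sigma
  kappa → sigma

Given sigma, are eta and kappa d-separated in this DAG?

We examine all 2 paths between eta and kappa:
Path 1: eta → beta → sigma ← kappa
  beta is a chain and beta is not conditioned on; sigma is a collider and sigma is conditioned on, which opens it — no node blocks this path, so it is active.
Path 2: eta → beta ← theta → sigma ← kappa
  beta is a collider and its descendant sigma is conditioned on, which opens it; theta is a fork and theta is not conditioned on; sigma is a collider and sigma is conditioned on, which opens it — no node blocks this path, so it is active.
At least one path is unblocked, so d-separation fails.

No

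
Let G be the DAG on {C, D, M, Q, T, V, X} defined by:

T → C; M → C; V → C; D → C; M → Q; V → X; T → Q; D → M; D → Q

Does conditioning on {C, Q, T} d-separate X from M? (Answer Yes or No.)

No

5 paths connect X and M; each must be blocked for d-separation to hold:
Path 1: X ← V → C ← D → Q ← M
  V is a fork and V is not conditioned on; C is a collider and C is conditioned on, which opens it; D is a fork and D is not conditioned on; Q is a collider and Q is conditioned on, which opens it — no node blocks this path, so it is active.
Path 2: X ← V → C ← D → M
  V is a fork and V is not conditioned on; C is a collider and C is conditioned on, which opens it; D is a fork and D is not conditioned on — no node blocks this path, so it is active.
Path 3: X ← V → C ← T → Q ← D → M
  T is a fork here and T is conditioned on, so the path is blocked at T.
Path 4: X ← V → C ← T → Q ← M
  T is a fork here and T is conditioned on, so the path is blocked at T.
Path 5: X ← V → C ← M
  V is a fork and V is not conditioned on; C is a collider and C is conditioned on, which opens it — no node blocks this path, so it is active.
Since the path X ← V → C ← D → Q ← M is active, X and M are not d-separated given {C, Q, T}.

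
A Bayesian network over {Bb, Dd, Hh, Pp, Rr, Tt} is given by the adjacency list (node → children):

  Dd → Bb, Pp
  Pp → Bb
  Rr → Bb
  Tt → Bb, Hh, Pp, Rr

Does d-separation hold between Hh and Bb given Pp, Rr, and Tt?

Yes — Hh and Bb are d-separated given {Pp, Rr, Tt}.

We examine all 4 paths between Hh and Bb:
Path 1: Hh ← Tt → Rr → Bb
  Tt is a fork here and Tt is conditioned on, so the path is blocked at Tt.
Path 2: Hh ← Tt → Bb
  Tt is a fork here and Tt is conditioned on, so the path is blocked at Tt.
Path 3: Hh ← Tt → Pp → Bb
  Tt is a fork here and Tt is conditioned on, so the path is blocked at Tt.
Path 4: Hh ← Tt → Pp ← Dd → Bb
  Tt is a fork here and Tt is conditioned on, so the path is blocked at Tt.
Since every path is blocked, d-separation holds.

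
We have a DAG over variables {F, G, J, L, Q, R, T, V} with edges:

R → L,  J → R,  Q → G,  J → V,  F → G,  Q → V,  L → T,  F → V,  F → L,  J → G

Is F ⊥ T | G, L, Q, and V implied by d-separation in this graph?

5 paths connect F and T; each must be blocked for d-separation to hold:
Path 1: F → L → T
  L is a chain here and L is conditioned on, so the path is blocked at L.
Path 2: F → V ← J → R → L → T
  L is a chain here and L is conditioned on, so the path is blocked at L.
Path 3: F → V ← Q → G ← J → R → L → T
  Q is a fork here and Q is conditioned on, so the path is blocked at Q.
Path 4: F → G ← J → R → L → T
  L is a chain here and L is conditioned on, so the path is blocked at L.
Path 5: F → G ← Q → V ← J → R → L → T
  Q is a fork here and Q is conditioned on, so the path is blocked at Q.
All paths are blocked; F ⊥ T | {G, L, Q, V} holds.

Yes — F and T are d-separated given {G, L, Q, V}.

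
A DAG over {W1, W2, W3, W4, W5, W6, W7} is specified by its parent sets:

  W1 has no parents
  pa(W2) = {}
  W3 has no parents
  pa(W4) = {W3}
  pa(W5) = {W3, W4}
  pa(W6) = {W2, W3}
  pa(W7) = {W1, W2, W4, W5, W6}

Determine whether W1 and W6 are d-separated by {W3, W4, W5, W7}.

No — W1 and W6 are not d-separated given {W3, W4, W5, W7}.

We examine all 6 paths between W1 and W6:
Path 1: W1 → W7 ← W5 ← W3 → W6
  W5 is a chain here and W5 is conditioned on, so the path is blocked at W5.
Path 2: W1 → W7 ← W5 ← W4 ← W3 → W6
  W5 is a chain here and W5 is conditioned on, so the path is blocked at W5.
Path 3: W1 → W7 ← W4 → W5 ← W3 → W6
  W4 is a fork here and W4 is conditioned on, so the path is blocked at W4.
Path 4: W1 → W7 ← W4 ← W3 → W6
  W4 is a chain here and W4 is conditioned on, so the path is blocked at W4.
Path 5: W1 → W7 ← W6
  W7 is a collider and W7 is conditioned on, which opens it — no node blocks this path, so it is active.
Path 6: W1 → W7 ← W2 → W6
  W7 is a collider and W7 is conditioned on, which opens it; W2 is a fork and W2 is not conditioned on — no node blocks this path, so it is active.
Because an active path exists, W1 and W6 are not d-separated.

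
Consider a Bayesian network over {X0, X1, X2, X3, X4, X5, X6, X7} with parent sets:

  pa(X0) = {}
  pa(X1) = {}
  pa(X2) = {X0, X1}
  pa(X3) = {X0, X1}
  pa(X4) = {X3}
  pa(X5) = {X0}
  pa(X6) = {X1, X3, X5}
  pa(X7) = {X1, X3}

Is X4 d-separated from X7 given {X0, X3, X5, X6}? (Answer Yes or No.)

Yes

Enumerating the 6 paths from X4 to X7 and testing each for blocking by {X0, X3, X5, X6}:
Path 1: X4 ← X3 ← X0 → X2 ← X1 → X7
  X3 is a chain here and X3 is conditioned on, so the path is blocked at X3.
Path 2: X4 ← X3 ← X0 → X5 → X6 ← X1 → X7
  X3 is a chain here and X3 is conditioned on, so the path is blocked at X3.
Path 3: X4 ← X3 → X7
  X3 is a fork here and X3 is conditioned on, so the path is blocked at X3.
Path 4: X4 ← X3 ← X1 → X7
  X3 is a chain here and X3 is conditioned on, so the path is blocked at X3.
Path 5: X4 ← X3 → X6 ← X5 ← X0 → X2 ← X1 → X7
  X3 is a fork here and X3 is conditioned on, so the path is blocked at X3.
Path 6: X4 ← X3 → X6 ← X1 → X7
  X3 is a fork here and X3 is conditioned on, so the path is blocked at X3.
Every path is blocked, so X4 and X7 are d-separated given {X0, X3, X5, X6}.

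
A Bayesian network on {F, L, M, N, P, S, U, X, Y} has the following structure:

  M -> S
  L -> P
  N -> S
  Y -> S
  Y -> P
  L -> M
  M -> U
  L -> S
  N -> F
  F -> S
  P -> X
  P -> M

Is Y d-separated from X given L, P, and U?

Yes

We examine all 5 paths between Y and X:
Path 1: Y → S ← M ← L → P → X
  S is a collider here and neither S nor any of its descendants is conditioned on, so the collider stays closed — the path is blocked at S.
Path 2: Y → S ← M ← P → X
  S is a collider here and neither S nor any of its descendants is conditioned on, so the collider stays closed — the path is blocked at S.
Path 3: Y → S ← L → M ← P → X
  S is a collider here and neither S nor any of its descendants is conditioned on, so the collider stays closed — the path is blocked at S.
Path 4: Y → S ← L → P → X
  S is a collider here and neither S nor any of its descendants is conditioned on, so the collider stays closed — the path is blocked at S.
Path 5: Y → P → X
  P is a chain here and P is conditioned on, so the path is blocked at P.
Since every path is blocked, d-separation holds.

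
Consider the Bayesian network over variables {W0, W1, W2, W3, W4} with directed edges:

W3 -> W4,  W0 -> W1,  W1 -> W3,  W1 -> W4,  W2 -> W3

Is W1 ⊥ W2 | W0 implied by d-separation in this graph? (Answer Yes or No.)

We examine all 2 paths between W1 and W2:
Path 1: W1 → W4 ← W3 ← W2
  W4 is a collider here and neither W4 nor any of its descendants is conditioned on, so the collider stays closed — the path is blocked at W4.
Path 2: W1 → W3 ← W2
  W3 is a collider here and neither W3 nor any of its descendants is conditioned on, so the collider stays closed — the path is blocked at W3.
Since every path is blocked, d-separation holds.

Yes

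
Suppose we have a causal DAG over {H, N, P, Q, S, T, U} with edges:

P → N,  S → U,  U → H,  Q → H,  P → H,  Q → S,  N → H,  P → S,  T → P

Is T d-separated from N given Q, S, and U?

There are 4 undirected paths between T and N; checking each against the conditioning set {Q, S, U}:
Path 1: T → P → S → U → H ← N
  S is a chain here and S is conditioned on, so the path is blocked at S.
Path 2: T → P → S ← Q → H ← N
  Q is a fork here and Q is conditioned on, so the path is blocked at Q.
Path 3: T → P → N
  P is a chain and P is not conditioned on — no node blocks this path, so it is active.
Path 4: T → P → H ← N
  H is a collider here and neither H nor any of its descendants is conditioned on, so the collider stays closed — the path is blocked at H.
Because an active path exists, T and N are not d-separated.

No — T and N are not d-separated given {Q, S, U}.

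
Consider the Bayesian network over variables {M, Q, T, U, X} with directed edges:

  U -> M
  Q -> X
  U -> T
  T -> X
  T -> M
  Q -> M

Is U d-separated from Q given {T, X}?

Yes

4 paths connect U and Q; each must be blocked for d-separation to hold:
Path 1: U → T → X ← Q
  T is a chain here and T is conditioned on, so the path is blocked at T.
Path 2: U → T → M ← Q
  T is a chain here and T is conditioned on, so the path is blocked at T.
Path 3: U → M ← Q
  M is a collider here and neither M nor any of its descendants is conditioned on, so the collider stays closed — the path is blocked at M.
Path 4: U → M ← T → X ← Q
  M is a collider here and neither M nor any of its descendants is conditioned on, so the collider stays closed — the path is blocked at M.
Every path is blocked, so U and Q are d-separated given {T, X}.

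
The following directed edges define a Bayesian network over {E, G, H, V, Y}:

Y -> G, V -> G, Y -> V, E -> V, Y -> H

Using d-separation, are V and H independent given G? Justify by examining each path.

No — V and H are not d-separated given {G}.

There are 2 undirected paths between V and H; checking each against the conditioning set {G}:
  1. V ← Y → H — Y:fork[open] ⇒ active
  2. V → G ← Y → H — G:collider[open]; Y:fork[open] ⇒ active
At least one path is unblocked, so d-separation fails.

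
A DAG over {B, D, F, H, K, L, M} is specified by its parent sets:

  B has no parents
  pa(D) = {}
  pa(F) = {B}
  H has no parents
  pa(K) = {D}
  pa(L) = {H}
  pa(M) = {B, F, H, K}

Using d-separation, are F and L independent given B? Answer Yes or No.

2 paths connect F and L; each must be blocked for d-separation to hold:
Path 1: F → M ← H → L
  M is a collider here and neither M nor any of its descendants is conditioned on, so the collider stays closed — the path is blocked at M.
Path 2: F ← B → M ← H → L
  B is a fork here and B is conditioned on, so the path is blocked at B.
All paths are blocked; F ⊥ L | {B} holds.

Yes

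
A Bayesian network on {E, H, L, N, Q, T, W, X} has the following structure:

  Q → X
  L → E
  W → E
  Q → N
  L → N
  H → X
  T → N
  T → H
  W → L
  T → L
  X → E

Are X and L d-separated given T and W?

Yes

Enumerating the 6 paths from X to L and testing each for blocking by {T, W}:
Path 1: X ← Q → N ← L
  N is a collider here and neither N nor any of its descendants is conditioned on, so the collider stays closed — the path is blocked at N.
Path 2: X ← Q → N ← T → L
  N is a collider here and neither N nor any of its descendants is conditioned on, so the collider stays closed — the path is blocked at N.
Path 3: X ← H ← T → N ← L
  T is a fork here and T is conditioned on, so the path is blocked at T.
Path 4: X ← H ← T → L
  T is a fork here and T is conditioned on, so the path is blocked at T.
Path 5: X → E ← W → L
  E is a collider here and neither E nor any of its descendants is conditioned on, so the collider stays closed — the path is blocked at E.
Path 6: X → E ← L
  E is a collider here and neither E nor any of its descendants is conditioned on, so the collider stays closed — the path is blocked at E.
All paths are blocked; X ⊥ L | {T, W} holds.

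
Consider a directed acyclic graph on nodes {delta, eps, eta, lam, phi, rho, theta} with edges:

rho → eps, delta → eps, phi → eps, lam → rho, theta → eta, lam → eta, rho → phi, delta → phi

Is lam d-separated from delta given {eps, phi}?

There are 4 undirected paths between lam and delta; checking each against the conditioning set {eps, phi}:
Path 1: lam → rho → phi ← delta
  rho is a chain and rho is not conditioned on; phi is a collider and phi is conditioned on, which opens it — no node blocks this path, so it is active.
Path 2: lam → rho → phi → eps ← delta
  phi is a chain here and phi is conditioned on, so the path is blocked at phi.
Path 3: lam → rho → eps ← delta
  rho is a chain and rho is not conditioned on; eps is a collider and eps is conditioned on, which opens it — no node blocks this path, so it is active.
Path 4: lam → rho → eps ← phi ← delta
  phi is a chain here and phi is conditioned on, so the path is blocked at phi.
Because an active path exists, lam and delta are not d-separated.

No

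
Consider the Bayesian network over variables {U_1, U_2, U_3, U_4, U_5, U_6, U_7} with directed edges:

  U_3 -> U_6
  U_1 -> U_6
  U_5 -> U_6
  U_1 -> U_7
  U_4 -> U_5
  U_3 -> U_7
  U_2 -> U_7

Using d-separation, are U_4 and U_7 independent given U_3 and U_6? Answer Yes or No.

Enumerating the 2 paths from U_4 to U_7 and testing each for blocking by {U_3, U_6}:
Path 1: U_4 → U_5 → U_6 ← U_1 → U_7
  U_5 is a chain and U_5 is not conditioned on; U_6 is a collider and U_6 is conditioned on, which opens it; U_1 is a fork and U_1 is not conditioned on — no node blocks this path, so it is active.
Path 2: U_4 → U_5 → U_6 ← U_3 → U_7
  U_3 is a fork here and U_3 is conditioned on, so the path is blocked at U_3.
Because an active path exists, U_4 and U_7 are not d-separated.

No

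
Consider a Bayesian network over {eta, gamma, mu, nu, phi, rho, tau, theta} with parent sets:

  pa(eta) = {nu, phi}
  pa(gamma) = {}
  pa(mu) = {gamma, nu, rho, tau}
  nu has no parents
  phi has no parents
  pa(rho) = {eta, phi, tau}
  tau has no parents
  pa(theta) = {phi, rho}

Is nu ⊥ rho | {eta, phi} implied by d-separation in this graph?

We examine all 5 paths between nu and rho:
Path 1: nu → eta → rho
  eta is a chain here and eta is conditioned on, so the path is blocked at eta.
Path 2: nu → eta ← phi → theta ← rho
  phi is a fork here and phi is conditioned on, so the path is blocked at phi.
Path 3: nu → eta ← phi → rho
  phi is a fork here and phi is conditioned on, so the path is blocked at phi.
Path 4: nu → mu ← rho
  mu is a collider here and neither mu nor any of its descendants is conditioned on, so the collider stays closed — the path is blocked at mu.
Path 5: nu → mu ← tau → rho
  mu is a collider here and neither mu nor any of its descendants is conditioned on, so the collider stays closed — the path is blocked at mu.
Every path is blocked, so nu and rho are d-separated given {eta, phi}.

Yes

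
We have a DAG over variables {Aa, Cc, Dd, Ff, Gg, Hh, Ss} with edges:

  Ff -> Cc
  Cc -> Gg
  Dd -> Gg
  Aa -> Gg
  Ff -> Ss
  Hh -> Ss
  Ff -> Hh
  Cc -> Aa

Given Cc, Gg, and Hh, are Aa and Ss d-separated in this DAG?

There are 4 undirected paths between Aa and Ss; checking each against the conditioning set {Cc, Gg, Hh}:
Path 1: Aa → Gg ← Cc ← Ff → Ss
  Cc is a chain here and Cc is conditioned on, so the path is blocked at Cc.
Path 2: Aa → Gg ← Cc ← Ff → Hh → Ss
  Cc is a chain here and Cc is conditioned on, so the path is blocked at Cc.
Path 3: Aa ← Cc ← Ff → Ss
  Cc is a chain here and Cc is conditioned on, so the path is blocked at Cc.
Path 4: Aa ← Cc ← Ff → Hh → Ss
  Cc is a chain here and Cc is conditioned on, so the path is blocked at Cc.
Since every path is blocked, d-separation holds.

Yes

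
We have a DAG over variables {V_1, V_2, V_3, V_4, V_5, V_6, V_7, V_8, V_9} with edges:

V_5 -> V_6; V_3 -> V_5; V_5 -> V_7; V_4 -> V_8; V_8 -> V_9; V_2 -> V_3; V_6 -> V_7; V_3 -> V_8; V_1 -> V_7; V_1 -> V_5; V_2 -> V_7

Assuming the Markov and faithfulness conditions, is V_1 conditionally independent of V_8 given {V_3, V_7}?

6 paths connect V_1 and V_8; each must be blocked for d-separation to hold:
  1. V_1 → V_7 ← V_2 → V_3 → V_8 — V_7:collider[open]; V_2:fork[open]; V_3:chain[blocks] ⇒ blocked
  2. V_1 → V_7 ← V_5 ← V_3 → V_8 — V_7:collider[open]; V_5:chain[open]; V_3:fork[blocks] ⇒ blocked
  3. V_1 → V_7 ← V_6 ← V_5 ← V_3 → V_8 — V_7:collider[open]; V_6:chain[open]; V_5:chain[open]; V_3:fork[blocks] ⇒ blocked
  4. V_1 → V_5 ← V_3 → V_8 — V_5:collider[open]; V_3:fork[blocks] ⇒ blocked
  5. V_1 → V_5 → V_7 ← V_2 → V_3 → V_8 — V_5:chain[open]; V_7:collider[open]; V_2:fork[open]; V_3:chain[blocks] ⇒ blocked
  6. V_1 → V_5 → V_6 → V_7 ← V_2 → V_3 → V_8 — V_5:chain[open]; V_6:chain[open]; V_7:collider[open]; V_2:fork[open]; V_3:chain[blocks] ⇒ blocked
All paths are blocked; V_1 ⊥ V_8 | {V_3, V_7} holds.

Yes — V_1 and V_8 are d-separated given {V_3, V_7}.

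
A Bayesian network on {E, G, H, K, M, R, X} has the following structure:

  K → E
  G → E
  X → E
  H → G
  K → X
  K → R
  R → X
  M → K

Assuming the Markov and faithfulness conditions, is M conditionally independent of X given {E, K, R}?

We examine all 3 paths between M and X:
Path 1: M → K → E ← X
  K is a chain here and K is conditioned on, so the path is blocked at K.
Path 2: M → K → X
  K is a chain here and K is conditioned on, so the path is blocked at K.
Path 3: M → K → R → X
  K is a chain here and K is conditioned on, so the path is blocked at K.
Every path is blocked, so M and X are d-separated given {E, K, R}.

Yes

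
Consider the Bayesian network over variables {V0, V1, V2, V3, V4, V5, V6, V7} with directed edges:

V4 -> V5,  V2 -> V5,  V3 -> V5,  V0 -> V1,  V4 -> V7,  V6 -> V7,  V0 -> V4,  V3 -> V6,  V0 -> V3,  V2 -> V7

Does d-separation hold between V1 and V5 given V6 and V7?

Enumerating the 6 paths from V1 to V5 and testing each for blocking by {V6, V7}:
Path 1: V1 ← V0 → V3 → V5
  V0 is a fork and V0 is not conditioned on; V3 is a chain and V3 is not conditioned on — no node blocks this path, so it is active.
Path 2: V1 ← V0 → V3 → V6 → V7 ← V2 → V5
  V6 is a chain here and V6 is conditioned on, so the path is blocked at V6.
Path 3: V1 ← V0 → V3 → V6 → V7 ← V4 → V5
  V6 is a chain here and V6 is conditioned on, so the path is blocked at V6.
Path 4: V1 ← V0 → V4 → V7 ← V2 → V5
  V0 is a fork and V0 is not conditioned on; V4 is a chain and V4 is not conditioned on; V7 is a collider and V7 is conditioned on, which opens it; V2 is a fork and V2 is not conditioned on — no node blocks this path, so it is active.
Path 5: V1 ← V0 → V4 → V7 ← V6 ← V3 → V5
  V6 is a chain here and V6 is conditioned on, so the path is blocked at V6.
Path 6: V1 ← V0 → V4 → V5
  V0 is a fork and V0 is not conditioned on; V4 is a chain and V4 is not conditioned on — no node blocks this path, so it is active.
Since the path V1 ← V0 → V3 → V5 is active, V1 and V5 are not d-separated given {V6, V7}.

No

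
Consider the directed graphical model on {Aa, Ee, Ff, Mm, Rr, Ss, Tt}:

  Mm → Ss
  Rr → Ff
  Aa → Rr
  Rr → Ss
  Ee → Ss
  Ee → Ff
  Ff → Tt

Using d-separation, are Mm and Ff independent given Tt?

There are 2 undirected paths between Mm and Ff; checking each against the conditioning set {Tt}:
Path 1: Mm → Ss ← Ee → Ff
  Ss is a collider here and neither Ss nor any of its descendants is conditioned on, so the collider stays closed — the path is blocked at Ss.
Path 2: Mm → Ss ← Rr → Ff
  Ss is a collider here and neither Ss nor any of its descendants is conditioned on, so the collider stays closed — the path is blocked at Ss.
Every path is blocked, so Mm and Ff are d-separated given {Tt}.

Yes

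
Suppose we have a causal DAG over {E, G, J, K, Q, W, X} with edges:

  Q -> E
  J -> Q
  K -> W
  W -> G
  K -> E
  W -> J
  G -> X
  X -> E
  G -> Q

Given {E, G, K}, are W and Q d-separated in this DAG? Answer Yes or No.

No — W and Q are not d-separated given {E, G, K}.

We examine all 5 paths between W and Q:
Path 1: W ← K → E ← X ← G → Q
  K is a fork here and K is conditioned on, so the path is blocked at K.
Path 2: W ← K → E ← Q
  K is a fork here and K is conditioned on, so the path is blocked at K.
Path 3: W → G → X → E ← Q
  G is a chain here and G is conditioned on, so the path is blocked at G.
Path 4: W → G → Q
  G is a chain here and G is conditioned on, so the path is blocked at G.
Path 5: W → J → Q
  J is a chain and J is not conditioned on — no node blocks this path, so it is active.
Since the path W → J → Q is active, W and Q are not d-separated given {E, G, K}.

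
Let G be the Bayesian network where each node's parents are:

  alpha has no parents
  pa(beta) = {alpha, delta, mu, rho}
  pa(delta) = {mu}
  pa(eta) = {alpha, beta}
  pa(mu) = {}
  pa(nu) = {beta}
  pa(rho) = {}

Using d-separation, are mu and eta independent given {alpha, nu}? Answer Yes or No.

No

4 paths connect mu and eta; each must be blocked for d-separation to hold:
Path 1: mu → beta ← alpha → eta
  alpha is a fork here and alpha is conditioned on, so the path is blocked at alpha.
Path 2: mu → beta → eta
  beta is a chain and beta is not conditioned on — no node blocks this path, so it is active.
Path 3: mu → delta → beta ← alpha → eta
  alpha is a fork here and alpha is conditioned on, so the path is blocked at alpha.
Path 4: mu → delta → beta → eta
  delta is a chain and delta is not conditioned on; beta is a chain and beta is not conditioned on — no node blocks this path, so it is active.
Because an active path exists, mu and eta are not d-separated.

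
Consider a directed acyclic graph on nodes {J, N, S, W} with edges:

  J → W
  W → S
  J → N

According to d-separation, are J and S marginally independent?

No

There is one path between J and S:
  1. J → W → S — W:chain[open] ⇒ active
At least one path is unblocked, so d-separation fails.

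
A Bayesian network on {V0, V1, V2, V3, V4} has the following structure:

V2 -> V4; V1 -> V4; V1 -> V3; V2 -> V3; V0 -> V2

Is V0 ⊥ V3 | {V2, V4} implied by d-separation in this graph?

Enumerating the 2 paths from V0 to V3 and testing each for blocking by {V2, V4}:
  1. V0 → V2 → V3 — V2:chain[blocks] ⇒ blocked
  2. V0 → V2 → V4 ← V1 → V3 — V2:chain[blocks]; V4:collider[open]; V1:fork[open] ⇒ blocked
Every path is blocked, so V0 and V3 are d-separated given {V2, V4}.

Yes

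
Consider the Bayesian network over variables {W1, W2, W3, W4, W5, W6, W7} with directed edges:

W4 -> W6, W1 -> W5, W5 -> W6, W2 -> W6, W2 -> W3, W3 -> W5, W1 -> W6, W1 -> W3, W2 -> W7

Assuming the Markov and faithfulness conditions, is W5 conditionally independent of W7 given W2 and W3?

We examine all 6 paths between W5 and W7:
Path 1: W5 ← W3 ← W2 → W7
  W3 is a chain here and W3 is conditioned on, so the path is blocked at W3.
Path 2: W5 ← W3 ← W1 → W6 ← W2 → W7
  W3 is a chain here and W3 is conditioned on, so the path is blocked at W3.
Path 3: W5 ← W1 → W3 ← W2 → W7
  W2 is a fork here and W2 is conditioned on, so the path is blocked at W2.
Path 4: W5 ← W1 → W6 ← W2 → W7
  W6 is a collider here and neither W6 nor any of its descendants is conditioned on, so the collider stays closed — the path is blocked at W6.
Path 5: W5 → W6 ← W2 → W7
  W6 is a collider here and neither W6 nor any of its descendants is conditioned on, so the collider stays closed — the path is blocked at W6.
Path 6: W5 → W6 ← W1 → W3 ← W2 → W7
  W6 is a collider here and neither W6 nor any of its descendants is conditioned on, so the collider stays closed — the path is blocked at W6.
Every path is blocked, so W5 and W7 are d-separated given {W2, W3}.

Yes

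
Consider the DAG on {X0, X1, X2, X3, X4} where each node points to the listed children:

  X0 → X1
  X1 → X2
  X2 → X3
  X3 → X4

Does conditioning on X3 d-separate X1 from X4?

Only one path connects X1 and X4:
  1. X1 → X2 → X3 → X4 — X2:chain[open]; X3:chain[blocks] ⇒ blocked
Since every path is blocked, d-separation holds.

Yes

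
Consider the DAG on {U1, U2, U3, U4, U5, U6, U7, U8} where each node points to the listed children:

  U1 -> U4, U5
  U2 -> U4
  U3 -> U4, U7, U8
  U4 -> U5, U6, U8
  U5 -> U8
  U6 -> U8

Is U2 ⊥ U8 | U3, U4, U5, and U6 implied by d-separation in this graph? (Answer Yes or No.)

5 paths connect U2 and U8; each must be blocked for d-separation to hold:
Path 1: U2 → U4 → U5 → U8
  U4 is a chain here and U4 is conditioned on, so the path is blocked at U4.
Path 2: U2 → U4 ← U1 → U5 → U8
  U5 is a chain here and U5 is conditioned on, so the path is blocked at U5.
Path 3: U2 → U4 → U8
  U4 is a chain here and U4 is conditioned on, so the path is blocked at U4.
Path 4: U2 → U4 → U6 → U8
  U4 is a chain here and U4 is conditioned on, so the path is blocked at U4.
Path 5: U2 → U4 ← U3 → U8
  U3 is a fork here and U3 is conditioned on, so the path is blocked at U3.
All paths are blocked; U2 ⊥ U8 | {U3, U4, U5, U6} holds.

Yes — U2 and U8 are d-separated given {U3, U4, U5, U6}.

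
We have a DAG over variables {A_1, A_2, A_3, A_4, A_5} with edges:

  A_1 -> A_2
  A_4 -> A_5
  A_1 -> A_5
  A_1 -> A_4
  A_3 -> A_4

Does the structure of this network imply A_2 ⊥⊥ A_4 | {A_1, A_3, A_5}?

2 paths connect A_2 and A_4; each must be blocked for d-separation to hold:
Path 1: A_2 ← A_1 → A_5 ← A_4
  A_1 is a fork here and A_1 is conditioned on, so the path is blocked at A_1.
Path 2: A_2 ← A_1 → A_4
  A_1 is a fork here and A_1 is conditioned on, so the path is blocked at A_1.
Since every path is blocked, d-separation holds.

Yes — A_2 and A_4 are d-separated given {A_1, A_3, A_5}.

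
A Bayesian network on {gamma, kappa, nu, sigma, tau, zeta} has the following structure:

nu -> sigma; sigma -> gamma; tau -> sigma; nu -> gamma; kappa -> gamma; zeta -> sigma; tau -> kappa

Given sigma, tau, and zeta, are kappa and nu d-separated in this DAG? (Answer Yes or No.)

Enumerating the 4 paths from kappa to nu and testing each for blocking by {sigma, tau, zeta}:
Path 1: kappa ← tau → sigma ← nu
  tau is a fork here and tau is conditioned on, so the path is blocked at tau.
Path 2: kappa ← tau → sigma → gamma ← nu
  tau is a fork here and tau is conditioned on, so the path is blocked at tau.
Path 3: kappa → gamma ← sigma ← nu
  gamma is a collider here and neither gamma nor any of its descendants is conditioned on, so the collider stays closed — the path is blocked at gamma.
Path 4: kappa → gamma ← nu
  gamma is a collider here and neither gamma nor any of its descendants is conditioned on, so the collider stays closed — the path is blocked at gamma.
All paths are blocked; kappa ⊥ nu | {sigma, tau, zeta} holds.

Yes — kappa and nu are d-separated given {sigma, tau, zeta}.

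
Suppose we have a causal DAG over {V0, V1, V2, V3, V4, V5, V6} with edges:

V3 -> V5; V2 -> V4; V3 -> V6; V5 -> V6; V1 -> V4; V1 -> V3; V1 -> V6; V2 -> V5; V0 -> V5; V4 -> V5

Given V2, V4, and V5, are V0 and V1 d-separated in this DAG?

Enumerating the 6 paths from V0 to V1 and testing each for blocking by {V2, V4, V5}:
Path 1: V0 → V5 → V6 ← V1
  V5 is a chain here and V5 is conditioned on, so the path is blocked at V5.
Path 2: V0 → V5 → V6 ← V3 ← V1
  V5 is a chain here and V5 is conditioned on, so the path is blocked at V5.
Path 3: V0 → V5 ← V3 → V6 ← V1
  V6 is a collider here and neither V6 nor any of its descendants is conditioned on, so the collider stays closed — the path is blocked at V6.
Path 4: V0 → V5 ← V3 ← V1
  V5 is a collider and V5 is conditioned on, which opens it; V3 is a chain and V3 is not conditioned on — no node blocks this path, so it is active.
Path 5: V0 → V5 ← V4 ← V1
  V4 is a chain here and V4 is conditioned on, so the path is blocked at V4.
Path 6: V0 → V5 ← V2 → V4 ← V1
  V2 is a fork here and V2 is conditioned on, so the path is blocked at V2.
Since the path V0 → V5 ← V3 ← V1 is active, V0 and V1 are not d-separated given {V2, V4, V5}.

No — V0 and V1 are not d-separated given {V2, V4, V5}.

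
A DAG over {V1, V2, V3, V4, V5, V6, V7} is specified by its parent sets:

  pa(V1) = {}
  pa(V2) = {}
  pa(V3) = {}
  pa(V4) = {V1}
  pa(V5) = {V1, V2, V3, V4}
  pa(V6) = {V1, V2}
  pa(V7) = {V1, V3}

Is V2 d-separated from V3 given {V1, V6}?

We examine all 6 paths between V2 and V3:
Path 1: V2 → V5 ← V3
  V5 is a collider here and neither V5 nor any of its descendants is conditioned on, so the collider stays closed — the path is blocked at V5.
Path 2: V2 → V5 ← V1 → V7 ← V3
  V5 is a collider here and neither V5 nor any of its descendants is conditioned on, so the collider stays closed — the path is blocked at V5.
Path 3: V2 → V5 ← V4 ← V1 → V7 ← V3
  V5 is a collider here and neither V5 nor any of its descendants is conditioned on, so the collider stays closed — the path is blocked at V5.
Path 4: V2 → V6 ← V1 → V7 ← V3
  V1 is a fork here and V1 is conditioned on, so the path is blocked at V1.
Path 5: V2 → V6 ← V1 → V4 → V5 ← V3
  V1 is a fork here and V1 is conditioned on, so the path is blocked at V1.
Path 6: V2 → V6 ← V1 → V5 ← V3
  V1 is a fork here and V1 is conditioned on, so the path is blocked at V1.
All paths are blocked; V2 ⊥ V3 | {V1, V6} holds.

Yes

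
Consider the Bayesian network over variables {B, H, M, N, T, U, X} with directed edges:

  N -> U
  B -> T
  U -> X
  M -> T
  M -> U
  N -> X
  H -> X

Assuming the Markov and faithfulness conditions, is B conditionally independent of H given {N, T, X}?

No — B and H are not d-separated given {N, T, X}.

There are 2 undirected paths between B and H; checking each against the conditioning set {N, T, X}:
Path 1: B → T ← M → U → X ← H
  T is a collider and T is conditioned on, which opens it; M is a fork and M is not conditioned on; U is a chain and U is not conditioned on; X is a collider and X is conditioned on, which opens it — no node blocks this path, so it is active.
Path 2: B → T ← M → U ← N → X ← H
  N is a fork here and N is conditioned on, so the path is blocked at N.
Because an active path exists, B and H are not d-separated.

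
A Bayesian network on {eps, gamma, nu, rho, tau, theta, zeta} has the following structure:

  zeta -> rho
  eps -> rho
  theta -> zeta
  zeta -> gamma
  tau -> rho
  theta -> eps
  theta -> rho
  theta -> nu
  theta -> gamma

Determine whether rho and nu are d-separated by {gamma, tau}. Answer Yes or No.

Enumerating the 4 paths from rho to nu and testing each for blocking by {gamma, tau}:
  1. rho ← eps ← theta → nu — eps:chain[open]; theta:fork[open] ⇒ active
  2. rho ← zeta ← theta → nu — zeta:chain[open]; theta:fork[open] ⇒ active
  3. rho ← zeta → gamma ← theta → nu — zeta:fork[open]; gamma:collider[open]; theta:fork[open] ⇒ active
  4. rho ← theta → nu — theta:fork[open] ⇒ active
Because an active path exists, rho and nu are not d-separated.

No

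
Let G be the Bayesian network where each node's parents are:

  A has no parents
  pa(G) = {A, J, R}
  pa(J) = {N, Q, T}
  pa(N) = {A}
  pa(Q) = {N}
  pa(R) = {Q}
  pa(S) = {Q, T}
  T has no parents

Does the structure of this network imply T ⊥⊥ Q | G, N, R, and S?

6 paths connect T and Q; each must be blocked for d-separation to hold:
Path 1: T → J → G ← A → N → Q
  N is a chain here and N is conditioned on, so the path is blocked at N.
Path 2: T → J → G ← R ← Q
  R is a chain here and R is conditioned on, so the path is blocked at R.
Path 3: T → J ← N ← A → G ← R ← Q
  N is a chain here and N is conditioned on, so the path is blocked at N.
Path 4: T → J ← N → Q
  N is a fork here and N is conditioned on, so the path is blocked at N.
Path 5: T → J ← Q
  J is a collider and its descendant G is conditioned on, which opens it — no node blocks this path, so it is active.
Path 6: T → S ← Q
  S is a collider and S is conditioned on, which opens it — no node blocks this path, so it is active.
Since the path T → J ← Q is active, T and Q are not d-separated given {G, N, R, S}.

No — T and Q are not d-separated given {G, N, R, S}.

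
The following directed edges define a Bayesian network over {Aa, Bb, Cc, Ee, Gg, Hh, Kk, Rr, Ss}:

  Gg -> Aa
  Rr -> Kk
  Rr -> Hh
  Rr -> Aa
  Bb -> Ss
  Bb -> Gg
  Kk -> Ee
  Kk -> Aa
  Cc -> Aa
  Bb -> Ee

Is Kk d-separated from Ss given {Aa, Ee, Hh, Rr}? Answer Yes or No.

3 paths connect Kk and Ss; each must be blocked for d-separation to hold:
Path 1: Kk ← Rr → Aa ← Gg ← Bb → Ss
  Rr is a fork here and Rr is conditioned on, so the path is blocked at Rr.
Path 2: Kk → Ee ← Bb → Ss
  Ee is a collider and Ee is conditioned on, which opens it; Bb is a fork and Bb is not conditioned on — no node blocks this path, so it is active.
Path 3: Kk → Aa ← Gg ← Bb → Ss
  Aa is a collider and Aa is conditioned on, which opens it; Gg is a chain and Gg is not conditioned on; Bb is a fork and Bb is not conditioned on — no node blocks this path, so it is active.
At least one path is unblocked, so d-separation fails.

No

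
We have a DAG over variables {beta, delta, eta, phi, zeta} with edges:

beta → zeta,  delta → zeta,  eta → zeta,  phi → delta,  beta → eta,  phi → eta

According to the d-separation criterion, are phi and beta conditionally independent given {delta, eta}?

No

There are 4 undirected paths between phi and beta; checking each against the conditioning set {delta, eta}:
Path 1: phi → delta → zeta ← beta
  delta is a chain here and delta is conditioned on, so the path is blocked at delta.
Path 2: phi → delta → zeta ← eta ← beta
  delta is a chain here and delta is conditioned on, so the path is blocked at delta.
Path 3: phi → eta → zeta ← beta
  eta is a chain here and eta is conditioned on, so the path is blocked at eta.
Path 4: phi → eta ← beta
  eta is a collider and eta is conditioned on, which opens it — no node blocks this path, so it is active.
At least one path is unblocked, so d-separation fails.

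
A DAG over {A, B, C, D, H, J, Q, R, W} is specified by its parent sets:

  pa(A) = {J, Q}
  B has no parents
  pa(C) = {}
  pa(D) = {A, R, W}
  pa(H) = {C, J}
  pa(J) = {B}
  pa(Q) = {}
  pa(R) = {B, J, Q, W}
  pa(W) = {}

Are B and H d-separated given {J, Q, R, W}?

Yes

There are 5 undirected paths between B and H; checking each against the conditioning set {J, Q, R, W}:
Path 1: B → R ← Q → A ← J → H
  Q is a fork here and Q is conditioned on, so the path is blocked at Q.
Path 2: B → R ← J → H
  J is a fork here and J is conditioned on, so the path is blocked at J.
Path 3: B → R ← W → D ← A ← J → H
  W is a fork here and W is conditioned on, so the path is blocked at W.
Path 4: B → R → D ← A ← J → H
  R is a chain here and R is conditioned on, so the path is blocked at R.
Path 5: B → J → H
  J is a chain here and J is conditioned on, so the path is blocked at J.
Since every path is blocked, d-separation holds.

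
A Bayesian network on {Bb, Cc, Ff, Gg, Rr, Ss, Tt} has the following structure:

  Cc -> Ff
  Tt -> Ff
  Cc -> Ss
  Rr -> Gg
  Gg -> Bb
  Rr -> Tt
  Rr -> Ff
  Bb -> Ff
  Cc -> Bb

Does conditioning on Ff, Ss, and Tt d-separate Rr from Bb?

There are 5 undirected paths between Rr and Bb; checking each against the conditioning set {Ff, Ss, Tt}:
Path 1: Rr → Tt → Ff ← Bb
  Tt is a chain here and Tt is conditioned on, so the path is blocked at Tt.
Path 2: Rr → Tt → Ff ← Cc → Bb
  Tt is a chain here and Tt is conditioned on, so the path is blocked at Tt.
Path 3: Rr → Gg → Bb
  Gg is a chain and Gg is not conditioned on — no node blocks this path, so it is active.
Path 4: Rr → Ff ← Bb
  Ff is a collider and Ff is conditioned on, which opens it — no node blocks this path, so it is active.
Path 5: Rr → Ff ← Cc → Bb
  Ff is a collider and Ff is conditioned on, which opens it; Cc is a fork and Cc is not conditioned on — no node blocks this path, so it is active.
Because an active path exists, Rr and Bb are not d-separated.

No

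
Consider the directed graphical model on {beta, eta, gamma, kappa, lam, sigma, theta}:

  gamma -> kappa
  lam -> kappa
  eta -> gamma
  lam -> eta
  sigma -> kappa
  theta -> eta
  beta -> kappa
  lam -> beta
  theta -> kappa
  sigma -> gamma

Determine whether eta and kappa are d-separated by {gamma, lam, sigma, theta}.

Enumerating the 5 paths from eta to kappa and testing each for blocking by {gamma, lam, sigma, theta}:
Path 1: eta ← theta → kappa
  theta is a fork here and theta is conditioned on, so the path is blocked at theta.
Path 2: eta → gamma → kappa
  gamma is a chain here and gamma is conditioned on, so the path is blocked at gamma.
Path 3: eta → gamma ← sigma → kappa
  sigma is a fork here and sigma is conditioned on, so the path is blocked at sigma.
Path 4: eta ← lam → kappa
  lam is a fork here and lam is conditioned on, so the path is blocked at lam.
Path 5: eta ← lam → beta → kappa
  lam is a fork here and lam is conditioned on, so the path is blocked at lam.
Since every path is blocked, d-separation holds.

Yes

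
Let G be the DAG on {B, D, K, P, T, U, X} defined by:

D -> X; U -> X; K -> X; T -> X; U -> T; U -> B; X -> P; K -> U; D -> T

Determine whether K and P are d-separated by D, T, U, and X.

Yes — K and P are d-separated given {D, T, U, X}.

There are 4 undirected paths between K and P; checking each against the conditioning set {D, T, U, X}:
Path 1: K → U → T ← D → X → P
  U is a chain here and U is conditioned on, so the path is blocked at U.
Path 2: K → U → T → X → P
  U is a chain here and U is conditioned on, so the path is blocked at U.
Path 3: K → U → X → P
  U is a chain here and U is conditioned on, so the path is blocked at U.
Path 4: K → X → P
  X is a chain here and X is conditioned on, so the path is blocked at X.
Since every path is blocked, d-separation holds.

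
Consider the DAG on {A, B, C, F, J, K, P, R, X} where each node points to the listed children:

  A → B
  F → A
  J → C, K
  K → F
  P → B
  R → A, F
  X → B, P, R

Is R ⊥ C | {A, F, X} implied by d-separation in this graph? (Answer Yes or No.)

No

Enumerating the 4 paths from R to C and testing each for blocking by {A, F, X}:
  1. R → F ← K ← J → C — F:collider[open]; K:chain[open]; J:fork[open] ⇒ active
  2. R ← X → B ← A ← F ← K ← J → C — X:fork[blocks]; B:collider[blocks]; A:chain[blocks]; F:chain[blocks]; K:chain[open]; J:fork[open] ⇒ blocked
  3. R ← X → P → B ← A ← F ← K ← J → C — X:fork[blocks]; P:chain[open]; B:collider[blocks]; A:chain[blocks]; F:chain[blocks]; K:chain[open]; J:fork[open] ⇒ blocked
  4. R → A ← F ← K ← J → C — A:collider[open]; F:chain[blocks]; K:chain[open]; J:fork[open] ⇒ blocked
At least one path is unblocked, so d-separation fails.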